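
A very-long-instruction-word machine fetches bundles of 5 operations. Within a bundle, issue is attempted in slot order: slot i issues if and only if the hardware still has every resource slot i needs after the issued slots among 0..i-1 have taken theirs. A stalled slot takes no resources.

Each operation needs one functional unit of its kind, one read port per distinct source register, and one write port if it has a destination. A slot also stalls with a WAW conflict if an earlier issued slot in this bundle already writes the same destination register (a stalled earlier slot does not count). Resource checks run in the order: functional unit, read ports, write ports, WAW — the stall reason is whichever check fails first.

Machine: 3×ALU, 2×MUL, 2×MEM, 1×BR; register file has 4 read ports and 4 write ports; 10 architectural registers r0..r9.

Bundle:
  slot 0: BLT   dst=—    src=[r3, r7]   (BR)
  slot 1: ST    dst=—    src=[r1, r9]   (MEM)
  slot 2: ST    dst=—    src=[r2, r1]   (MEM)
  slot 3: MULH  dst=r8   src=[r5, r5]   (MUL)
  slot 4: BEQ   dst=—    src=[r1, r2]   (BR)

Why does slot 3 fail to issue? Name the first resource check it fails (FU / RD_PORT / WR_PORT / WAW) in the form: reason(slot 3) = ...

reason(slot 3) = RD_PORT

slot 0 (BR): ISSUE — free A3,Mu2,Ld2,B0 rp2 wp4
slot 1 (MEM): ISSUE — free A3,Mu2,Ld1,B0 rp0 wp4
slot 2 (MEM): stall RD_PORT — free A3,Mu2,Ld1,B0 rp0 wp4
slot 3 (MUL): stall RD_PORT — free A3,Mu2,Ld1,B0 rp0 wp4
slot 4 (BR): stall FU — free A3,Mu2,Ld1,B0 rp0 wp4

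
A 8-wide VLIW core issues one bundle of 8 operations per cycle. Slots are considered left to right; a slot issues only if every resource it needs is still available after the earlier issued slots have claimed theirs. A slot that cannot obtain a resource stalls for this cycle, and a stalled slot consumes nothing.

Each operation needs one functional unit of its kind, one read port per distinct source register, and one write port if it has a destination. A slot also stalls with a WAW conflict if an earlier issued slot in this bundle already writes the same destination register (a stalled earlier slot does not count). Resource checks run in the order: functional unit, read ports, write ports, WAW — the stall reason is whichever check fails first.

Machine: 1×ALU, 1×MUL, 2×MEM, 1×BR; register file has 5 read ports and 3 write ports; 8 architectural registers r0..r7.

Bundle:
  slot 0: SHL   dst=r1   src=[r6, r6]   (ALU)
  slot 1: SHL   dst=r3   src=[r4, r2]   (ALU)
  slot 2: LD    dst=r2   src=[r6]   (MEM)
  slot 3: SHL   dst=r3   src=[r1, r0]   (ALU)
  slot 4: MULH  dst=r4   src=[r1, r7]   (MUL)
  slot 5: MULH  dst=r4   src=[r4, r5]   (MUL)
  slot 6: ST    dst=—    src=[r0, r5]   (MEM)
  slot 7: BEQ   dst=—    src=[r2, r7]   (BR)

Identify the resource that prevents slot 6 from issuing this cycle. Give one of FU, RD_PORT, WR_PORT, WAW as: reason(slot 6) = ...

reason(slot 6) = RD_PORT

  0. ALU→r1 ⇒ go  {0A/1Mu/2Ld/1B | 4r 2w}
  1. ALU→r3 ⇒ no(FU)  {0A/1Mu/2Ld/1B | 4r 2w}
  2. MEM→r2 ⇒ go  {0A/1Mu/1Ld/1B | 3r 1w}
  3. ALU→r3 ⇒ no(FU)  {0A/1Mu/1Ld/1B | 3r 1w}
  4. MUL→r4 ⇒ go  {0A/0Mu/1Ld/1B | 1r 0w}
  5. MUL→r4 ⇒ no(FU)  {0A/0Mu/1Ld/1B | 1r 0w}
  6. MEM ⇒ no(RD_PORT)  {0A/0Mu/1Ld/1B | 1r 0w}
  7. BR ⇒ no(RD_PORT)  {0A/0Mu/1Ld/1B | 1r 0w}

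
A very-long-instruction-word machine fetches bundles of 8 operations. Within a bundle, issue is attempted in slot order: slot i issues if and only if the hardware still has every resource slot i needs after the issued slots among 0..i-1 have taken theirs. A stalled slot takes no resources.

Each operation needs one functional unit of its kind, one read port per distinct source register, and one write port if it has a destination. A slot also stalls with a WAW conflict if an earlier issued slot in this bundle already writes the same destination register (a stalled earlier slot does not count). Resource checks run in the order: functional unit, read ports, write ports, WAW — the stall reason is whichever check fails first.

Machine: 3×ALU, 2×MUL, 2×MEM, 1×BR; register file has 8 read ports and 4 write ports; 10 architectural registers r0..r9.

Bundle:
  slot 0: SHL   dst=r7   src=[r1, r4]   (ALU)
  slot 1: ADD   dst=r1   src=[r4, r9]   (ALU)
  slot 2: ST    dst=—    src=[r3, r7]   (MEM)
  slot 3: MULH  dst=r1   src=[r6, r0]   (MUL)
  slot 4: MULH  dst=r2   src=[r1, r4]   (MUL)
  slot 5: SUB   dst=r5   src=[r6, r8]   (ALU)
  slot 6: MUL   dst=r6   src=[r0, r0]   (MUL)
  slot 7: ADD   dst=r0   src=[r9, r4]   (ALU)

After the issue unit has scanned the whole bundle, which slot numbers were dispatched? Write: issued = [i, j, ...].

#0 ALU src=r1,r4 dispatched  <A:2 Mu:2 Ld:2 B:1 rd:6 wr:3>
#1 ALU src=r4,r9 dispatched  <A:1 Mu:2 Ld:2 B:1 rd:4 wr:2>
#2 MEM src=r3,r7 dispatched  <A:1 Mu:2 Ld:1 B:1 rd:2 wr:2>
#3 MUL src=r6,r0 held:WAW  <A:1 Mu:2 Ld:1 B:1 rd:2 wr:2>
#4 MUL src=r1,r4 dispatched  <A:1 Mu:1 Ld:1 B:1 rd:0 wr:1>
#5 ALU src=r6,r8 held:RD_PORT  <A:1 Mu:1 Ld:1 B:1 rd:0 wr:1>
#6 MUL src=r0,r0 held:RD_PORT  <A:1 Mu:1 Ld:1 B:1 rd:0 wr:1>
#7 ALU src=r9,r4 held:RD_PORT  <A:1 Mu:1 Ld:1 B:1 rd:0 wr:1>

issued = [0, 1, 2, 4]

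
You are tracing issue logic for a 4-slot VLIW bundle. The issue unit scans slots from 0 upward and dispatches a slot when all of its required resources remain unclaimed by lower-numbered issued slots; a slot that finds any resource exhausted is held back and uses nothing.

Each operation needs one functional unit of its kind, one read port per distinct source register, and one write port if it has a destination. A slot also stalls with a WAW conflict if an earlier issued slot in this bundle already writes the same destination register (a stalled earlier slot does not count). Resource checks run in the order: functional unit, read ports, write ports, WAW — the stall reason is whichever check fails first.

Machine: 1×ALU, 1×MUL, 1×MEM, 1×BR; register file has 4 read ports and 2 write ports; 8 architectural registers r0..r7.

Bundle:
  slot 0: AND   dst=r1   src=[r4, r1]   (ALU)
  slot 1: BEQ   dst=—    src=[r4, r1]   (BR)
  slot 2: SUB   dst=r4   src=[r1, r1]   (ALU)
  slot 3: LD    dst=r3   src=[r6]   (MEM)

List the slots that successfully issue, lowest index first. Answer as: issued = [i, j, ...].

issued = [0, 1]

  0. ALU→r1 ⇒ go  {0A/1Mu/1Ld/1B | 2r 1w}
  1. BR ⇒ go  {0A/1Mu/1Ld/0B | 0r 1w}
  2. ALU→r4 ⇒ no(FU)  {0A/1Mu/1Ld/0B | 0r 1w}
  3. MEM→r3 ⇒ no(RD_PORT)  {0A/1Mu/1Ld/0B | 0r 1w}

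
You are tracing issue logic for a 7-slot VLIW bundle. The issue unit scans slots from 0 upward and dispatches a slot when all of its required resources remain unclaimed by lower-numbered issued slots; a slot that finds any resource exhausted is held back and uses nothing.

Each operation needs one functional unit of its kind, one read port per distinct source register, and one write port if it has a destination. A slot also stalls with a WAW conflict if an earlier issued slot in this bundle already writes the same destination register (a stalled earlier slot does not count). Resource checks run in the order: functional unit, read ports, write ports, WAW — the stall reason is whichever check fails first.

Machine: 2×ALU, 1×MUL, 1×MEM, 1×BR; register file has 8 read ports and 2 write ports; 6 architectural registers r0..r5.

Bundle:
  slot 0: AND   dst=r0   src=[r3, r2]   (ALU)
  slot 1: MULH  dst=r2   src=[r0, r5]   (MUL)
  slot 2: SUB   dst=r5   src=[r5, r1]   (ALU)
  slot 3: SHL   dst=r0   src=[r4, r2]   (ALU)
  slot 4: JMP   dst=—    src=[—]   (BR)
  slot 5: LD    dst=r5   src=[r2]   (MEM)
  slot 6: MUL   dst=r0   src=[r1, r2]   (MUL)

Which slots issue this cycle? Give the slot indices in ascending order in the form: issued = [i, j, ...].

#0 ALU src=r3,r2 dispatched  <A:1 Mu:1 Ld:1 B:1 rd:6 wr:1>
#1 MUL src=r0,r5 dispatched  <A:1 Mu:0 Ld:1 B:1 rd:4 wr:0>
#2 ALU src=r5,r1 held:WR_PORT  <A:1 Mu:0 Ld:1 B:1 rd:4 wr:0>
#3 ALU src=r4,r2 held:WR_PORT  <A:1 Mu:0 Ld:1 B:1 rd:4 wr:0>
#4 BR src=- dispatched  <A:1 Mu:0 Ld:1 B:0 rd:4 wr:0>
#5 MEM src=r2 held:WR_PORT  <A:1 Mu:0 Ld:1 B:0 rd:4 wr:0>
#6 MUL src=r1,r2 held:FU  <A:1 Mu:0 Ld:1 B:0 rd:4 wr:0>

issued = [0, 1, 4]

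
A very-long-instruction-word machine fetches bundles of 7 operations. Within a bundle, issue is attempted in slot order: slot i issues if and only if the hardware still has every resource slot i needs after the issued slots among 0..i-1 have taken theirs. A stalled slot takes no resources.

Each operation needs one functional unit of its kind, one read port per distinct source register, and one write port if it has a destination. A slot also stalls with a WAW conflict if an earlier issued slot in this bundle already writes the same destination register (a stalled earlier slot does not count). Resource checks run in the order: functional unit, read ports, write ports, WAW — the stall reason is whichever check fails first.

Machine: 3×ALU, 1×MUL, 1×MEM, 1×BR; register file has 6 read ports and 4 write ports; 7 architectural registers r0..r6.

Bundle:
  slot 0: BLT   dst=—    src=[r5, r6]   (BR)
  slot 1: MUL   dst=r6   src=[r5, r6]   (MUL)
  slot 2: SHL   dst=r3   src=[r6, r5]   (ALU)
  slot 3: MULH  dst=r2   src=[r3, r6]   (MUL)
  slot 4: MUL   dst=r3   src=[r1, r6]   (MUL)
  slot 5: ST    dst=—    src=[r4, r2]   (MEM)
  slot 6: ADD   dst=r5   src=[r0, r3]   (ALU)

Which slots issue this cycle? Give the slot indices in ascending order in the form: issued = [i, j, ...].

[0] BR needs rd=2 wr=0: ok; after: ALU=3 MUL=1 MEM=1 BR=0, R=4, W=4
[1] MUL needs rd=2 wr=1: ok; after: ALU=3 MUL=0 MEM=1 BR=0, R=2, W=3
[2] ALU needs rd=2 wr=1: ok; after: ALU=2 MUL=0 MEM=1 BR=0, R=0, W=2
[3] MUL needs rd=2 wr=1: FU; after: ALU=2 MUL=0 MEM=1 BR=0, R=0, W=2
[4] MUL needs rd=2 wr=1: FU; after: ALU=2 MUL=0 MEM=1 BR=0, R=0, W=2
[5] MEM needs rd=2 wr=0: RD_PORT; after: ALU=2 MUL=0 MEM=1 BR=0, R=0, W=2
[6] ALU needs rd=2 wr=1: RD_PORT; after: ALU=2 MUL=0 MEM=1 BR=0, R=0, W=2

issued = [0, 1, 2]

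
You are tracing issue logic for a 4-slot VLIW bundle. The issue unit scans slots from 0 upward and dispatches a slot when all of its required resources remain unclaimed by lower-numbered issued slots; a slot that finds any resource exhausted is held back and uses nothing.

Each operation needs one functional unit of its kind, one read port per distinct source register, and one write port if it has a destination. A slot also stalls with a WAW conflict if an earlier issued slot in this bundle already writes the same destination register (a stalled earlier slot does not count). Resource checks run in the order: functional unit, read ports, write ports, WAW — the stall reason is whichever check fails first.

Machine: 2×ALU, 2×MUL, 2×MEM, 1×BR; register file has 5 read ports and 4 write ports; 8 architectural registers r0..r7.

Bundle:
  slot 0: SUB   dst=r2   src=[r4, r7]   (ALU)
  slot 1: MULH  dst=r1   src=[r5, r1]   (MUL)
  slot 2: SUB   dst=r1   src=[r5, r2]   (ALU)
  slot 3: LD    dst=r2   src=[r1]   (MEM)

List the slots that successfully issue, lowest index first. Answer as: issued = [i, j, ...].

issued = [0, 1]

slot 0 (ALU): ISSUE — free A1,Mu2,Ld2,B1 rp3 wp3
slot 1 (MUL): ISSUE — free A1,Mu1,Ld2,B1 rp1 wp2
slot 2 (ALU): stall RD_PORT — free A1,Mu1,Ld2,B1 rp1 wp2
slot 3 (MEM): stall WAW — free A1,Mu1,Ld2,B1 rp1 wp2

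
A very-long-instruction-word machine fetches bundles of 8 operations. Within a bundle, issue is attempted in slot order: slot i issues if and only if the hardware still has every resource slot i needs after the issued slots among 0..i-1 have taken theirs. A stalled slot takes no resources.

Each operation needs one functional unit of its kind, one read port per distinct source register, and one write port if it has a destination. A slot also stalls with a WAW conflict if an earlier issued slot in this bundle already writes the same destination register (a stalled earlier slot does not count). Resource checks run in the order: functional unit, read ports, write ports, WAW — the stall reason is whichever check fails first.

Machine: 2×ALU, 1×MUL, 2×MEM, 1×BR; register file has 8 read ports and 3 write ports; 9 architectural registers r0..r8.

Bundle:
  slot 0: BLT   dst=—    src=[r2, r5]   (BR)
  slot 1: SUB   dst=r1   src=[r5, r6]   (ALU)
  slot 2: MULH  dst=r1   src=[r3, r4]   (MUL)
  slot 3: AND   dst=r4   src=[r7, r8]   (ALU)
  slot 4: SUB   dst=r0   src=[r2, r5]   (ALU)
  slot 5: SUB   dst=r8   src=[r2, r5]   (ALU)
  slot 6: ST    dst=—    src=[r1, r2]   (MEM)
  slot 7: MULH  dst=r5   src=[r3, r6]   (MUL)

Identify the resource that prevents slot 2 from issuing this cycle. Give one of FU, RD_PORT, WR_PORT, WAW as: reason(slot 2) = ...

reason(slot 2) = WAW

[0] BR needs rd=2 wr=0: ok; after: ALU=2 MUL=1 MEM=2 BR=0, R=6, W=3
[1] ALU needs rd=2 wr=1: ok; after: ALU=1 MUL=1 MEM=2 BR=0, R=4, W=2
[2] MUL needs rd=2 wr=1: WAW; after: ALU=1 MUL=1 MEM=2 BR=0, R=4, W=2
[3] ALU needs rd=2 wr=1: ok; after: ALU=0 MUL=1 MEM=2 BR=0, R=2, W=1
[4] ALU needs rd=2 wr=1: FU; after: ALU=0 MUL=1 MEM=2 BR=0, R=2, W=1
[5] ALU needs rd=2 wr=1: FU; after: ALU=0 MUL=1 MEM=2 BR=0, R=2, W=1
[6] MEM needs rd=2 wr=0: ok; after: ALU=0 MUL=1 MEM=1 BR=0, R=0, W=1
[7] MUL needs rd=2 wr=1: RD_PORT; after: ALU=0 MUL=1 MEM=1 BR=0, R=0, W=1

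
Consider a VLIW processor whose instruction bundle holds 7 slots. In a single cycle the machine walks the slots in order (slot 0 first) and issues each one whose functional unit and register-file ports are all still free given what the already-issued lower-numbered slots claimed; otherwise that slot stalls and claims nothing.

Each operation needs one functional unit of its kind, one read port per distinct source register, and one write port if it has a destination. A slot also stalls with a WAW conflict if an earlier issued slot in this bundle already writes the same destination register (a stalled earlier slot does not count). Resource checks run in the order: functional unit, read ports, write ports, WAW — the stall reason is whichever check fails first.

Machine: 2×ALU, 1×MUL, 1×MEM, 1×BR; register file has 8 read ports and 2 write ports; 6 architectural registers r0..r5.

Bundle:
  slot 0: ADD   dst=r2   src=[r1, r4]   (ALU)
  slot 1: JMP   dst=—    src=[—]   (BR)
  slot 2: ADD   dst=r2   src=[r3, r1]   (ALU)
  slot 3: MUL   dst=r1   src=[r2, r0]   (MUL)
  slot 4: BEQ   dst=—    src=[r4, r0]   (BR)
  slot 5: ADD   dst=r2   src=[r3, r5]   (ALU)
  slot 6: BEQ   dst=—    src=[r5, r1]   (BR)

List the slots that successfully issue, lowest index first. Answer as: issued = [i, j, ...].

  0. ALU→r2 ⇒ go  {1A/1Mu/1Ld/1B | 6r 1w}
  1. BR ⇒ go  {1A/1Mu/1Ld/0B | 6r 1w}
  2. ALU→r2 ⇒ no(WAW)  {1A/1Mu/1Ld/0B | 6r 1w}
  3. MUL→r1 ⇒ go  {1A/0Mu/1Ld/0B | 4r 0w}
  4. BR ⇒ no(FU)  {1A/0Mu/1Ld/0B | 4r 0w}
  5. ALU→r2 ⇒ no(WR_PORT)  {1A/0Mu/1Ld/0B | 4r 0w}
  6. BR ⇒ no(FU)  {1A/0Mu/1Ld/0B | 4r 0w}

issued = [0, 1, 3]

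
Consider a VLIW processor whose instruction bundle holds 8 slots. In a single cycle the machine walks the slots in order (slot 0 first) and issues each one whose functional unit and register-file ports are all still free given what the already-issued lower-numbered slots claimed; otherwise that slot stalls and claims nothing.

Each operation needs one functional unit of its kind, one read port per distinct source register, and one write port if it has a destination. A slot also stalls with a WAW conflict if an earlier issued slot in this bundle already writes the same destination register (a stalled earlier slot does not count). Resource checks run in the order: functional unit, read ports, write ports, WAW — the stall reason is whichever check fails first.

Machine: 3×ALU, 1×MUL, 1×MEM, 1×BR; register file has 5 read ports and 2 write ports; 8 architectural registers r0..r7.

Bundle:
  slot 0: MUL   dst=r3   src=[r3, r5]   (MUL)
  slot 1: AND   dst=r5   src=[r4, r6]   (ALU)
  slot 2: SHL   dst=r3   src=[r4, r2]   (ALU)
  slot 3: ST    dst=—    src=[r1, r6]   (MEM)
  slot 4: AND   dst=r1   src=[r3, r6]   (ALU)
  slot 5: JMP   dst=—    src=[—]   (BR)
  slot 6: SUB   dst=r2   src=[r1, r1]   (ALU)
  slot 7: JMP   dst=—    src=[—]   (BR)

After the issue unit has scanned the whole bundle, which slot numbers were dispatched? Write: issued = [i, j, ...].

[0] MUL needs rd=2 wr=1: ok; after: ALU=3 MUL=0 MEM=1 BR=1, R=3, W=1
[1] ALU needs rd=2 wr=1: ok; after: ALU=2 MUL=0 MEM=1 BR=1, R=1, W=0
[2] ALU needs rd=2 wr=1: RD_PORT; after: ALU=2 MUL=0 MEM=1 BR=1, R=1, W=0
[3] MEM needs rd=2 wr=0: RD_PORT; after: ALU=2 MUL=0 MEM=1 BR=1, R=1, W=0
[4] ALU needs rd=2 wr=1: RD_PORT; after: ALU=2 MUL=0 MEM=1 BR=1, R=1, W=0
[5] BR needs rd=0 wr=0: ok; after: ALU=2 MUL=0 MEM=1 BR=0, R=1, W=0
[6] ALU needs rd=1 wr=1: WR_PORT; after: ALU=2 MUL=0 MEM=1 BR=0, R=1, W=0
[7] BR needs rd=0 wr=0: FU; after: ALU=2 MUL=0 MEM=1 BR=0, R=1, W=0

issued = [0, 1, 5]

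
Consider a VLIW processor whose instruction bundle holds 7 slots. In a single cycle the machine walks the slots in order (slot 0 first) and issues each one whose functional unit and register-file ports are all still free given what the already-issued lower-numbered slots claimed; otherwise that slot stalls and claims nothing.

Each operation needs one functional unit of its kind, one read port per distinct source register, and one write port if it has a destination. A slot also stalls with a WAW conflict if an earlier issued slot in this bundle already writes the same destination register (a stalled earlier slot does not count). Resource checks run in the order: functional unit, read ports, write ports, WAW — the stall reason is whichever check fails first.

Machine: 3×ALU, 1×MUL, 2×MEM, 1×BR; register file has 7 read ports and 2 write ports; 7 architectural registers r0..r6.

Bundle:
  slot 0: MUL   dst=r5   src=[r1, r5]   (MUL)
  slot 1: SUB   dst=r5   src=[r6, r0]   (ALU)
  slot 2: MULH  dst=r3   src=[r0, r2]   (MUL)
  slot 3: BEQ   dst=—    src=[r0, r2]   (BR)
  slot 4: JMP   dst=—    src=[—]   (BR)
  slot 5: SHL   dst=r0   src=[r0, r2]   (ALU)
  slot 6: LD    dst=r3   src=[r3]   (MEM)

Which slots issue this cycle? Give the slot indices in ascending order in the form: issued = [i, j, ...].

[0] MUL needs rd=2 wr=1: ok; after: ALU=3 MUL=0 MEM=2 BR=1, R=5, W=1
[1] ALU needs rd=2 wr=1: WAW; after: ALU=3 MUL=0 MEM=2 BR=1, R=5, W=1
[2] MUL needs rd=2 wr=1: FU; after: ALU=3 MUL=0 MEM=2 BR=1, R=5, W=1
[3] BR needs rd=2 wr=0: ok; after: ALU=3 MUL=0 MEM=2 BR=0, R=3, W=1
[4] BR needs rd=0 wr=0: FU; after: ALU=3 MUL=0 MEM=2 BR=0, R=3, W=1
[5] ALU needs rd=2 wr=1: ok; after: ALU=2 MUL=0 MEM=2 BR=0, R=1, W=0
[6] MEM needs rd=1 wr=1: WR_PORT; after: ALU=2 MUL=0 MEM=2 BR=0, R=1, W=0

issued = [0, 3, 5]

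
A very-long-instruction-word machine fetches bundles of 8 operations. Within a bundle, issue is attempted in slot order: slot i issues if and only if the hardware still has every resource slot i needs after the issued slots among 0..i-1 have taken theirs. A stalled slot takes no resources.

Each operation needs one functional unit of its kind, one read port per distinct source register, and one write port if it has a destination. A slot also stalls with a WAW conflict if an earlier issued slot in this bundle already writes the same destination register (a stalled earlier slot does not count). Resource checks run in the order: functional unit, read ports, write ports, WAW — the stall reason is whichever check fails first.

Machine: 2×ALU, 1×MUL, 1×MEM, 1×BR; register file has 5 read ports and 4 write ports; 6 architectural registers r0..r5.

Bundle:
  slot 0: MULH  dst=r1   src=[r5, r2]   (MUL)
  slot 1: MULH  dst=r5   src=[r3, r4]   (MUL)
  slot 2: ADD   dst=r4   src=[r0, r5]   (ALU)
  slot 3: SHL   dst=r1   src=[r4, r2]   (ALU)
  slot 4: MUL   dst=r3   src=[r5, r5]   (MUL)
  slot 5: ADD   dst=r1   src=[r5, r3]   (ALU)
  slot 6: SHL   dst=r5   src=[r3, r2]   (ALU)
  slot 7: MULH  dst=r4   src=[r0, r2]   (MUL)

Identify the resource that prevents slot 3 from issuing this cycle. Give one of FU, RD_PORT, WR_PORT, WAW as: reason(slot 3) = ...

reason(slot 3) = RD_PORT

slot 0 (MUL): ISSUE — free A2,Mu0,Ld1,B1 rp3 wp3
slot 1 (MUL): stall FU — free A2,Mu0,Ld1,B1 rp3 wp3
slot 2 (ALU): ISSUE — free A1,Mu0,Ld1,B1 rp1 wp2
slot 3 (ALU): stall RD_PORT — free A1,Mu0,Ld1,B1 rp1 wp2
slot 4 (MUL): stall FU — free A1,Mu0,Ld1,B1 rp1 wp2
slot 5 (ALU): stall RD_PORT — free A1,Mu0,Ld1,B1 rp1 wp2
slot 6 (ALU): stall RD_PORT — free A1,Mu0,Ld1,B1 rp1 wp2
slot 7 (MUL): stall FU — free A1,Mu0,Ld1,B1 rp1 wp2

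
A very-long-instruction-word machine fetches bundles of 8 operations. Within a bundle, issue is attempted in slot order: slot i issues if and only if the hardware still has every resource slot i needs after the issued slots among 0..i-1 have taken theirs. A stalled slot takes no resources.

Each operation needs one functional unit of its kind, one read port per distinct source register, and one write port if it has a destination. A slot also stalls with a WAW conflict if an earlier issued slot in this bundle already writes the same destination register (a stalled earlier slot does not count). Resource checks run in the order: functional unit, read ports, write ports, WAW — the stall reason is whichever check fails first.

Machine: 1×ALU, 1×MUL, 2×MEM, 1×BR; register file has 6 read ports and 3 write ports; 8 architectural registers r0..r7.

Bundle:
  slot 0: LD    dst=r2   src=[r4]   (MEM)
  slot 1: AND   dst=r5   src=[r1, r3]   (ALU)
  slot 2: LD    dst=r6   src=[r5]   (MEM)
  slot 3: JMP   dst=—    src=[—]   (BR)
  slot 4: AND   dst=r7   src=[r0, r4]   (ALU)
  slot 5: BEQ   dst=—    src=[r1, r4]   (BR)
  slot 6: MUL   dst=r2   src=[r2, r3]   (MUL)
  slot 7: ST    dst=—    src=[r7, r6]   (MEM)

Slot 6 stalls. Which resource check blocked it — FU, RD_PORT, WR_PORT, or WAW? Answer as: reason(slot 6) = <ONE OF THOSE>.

reason(slot 6) = WR_PORT

[0] MEM needs rd=1 wr=1: ok; after: ALU=1 MUL=1 MEM=1 BR=1, R=5, W=2
[1] ALU needs rd=2 wr=1: ok; after: ALU=0 MUL=1 MEM=1 BR=1, R=3, W=1
[2] MEM needs rd=1 wr=1: ok; after: ALU=0 MUL=1 MEM=0 BR=1, R=2, W=0
[3] BR needs rd=0 wr=0: ok; after: ALU=0 MUL=1 MEM=0 BR=0, R=2, W=0
[4] ALU needs rd=2 wr=1: FU; after: ALU=0 MUL=1 MEM=0 BR=0, R=2, W=0
[5] BR needs rd=2 wr=0: FU; after: ALU=0 MUL=1 MEM=0 BR=0, R=2, W=0
[6] MUL needs rd=2 wr=1: WR_PORT; after: ALU=0 MUL=1 MEM=0 BR=0, R=2, W=0
[7] MEM needs rd=2 wr=0: FU; after: ALU=0 MUL=1 MEM=0 BR=0, R=2, W=0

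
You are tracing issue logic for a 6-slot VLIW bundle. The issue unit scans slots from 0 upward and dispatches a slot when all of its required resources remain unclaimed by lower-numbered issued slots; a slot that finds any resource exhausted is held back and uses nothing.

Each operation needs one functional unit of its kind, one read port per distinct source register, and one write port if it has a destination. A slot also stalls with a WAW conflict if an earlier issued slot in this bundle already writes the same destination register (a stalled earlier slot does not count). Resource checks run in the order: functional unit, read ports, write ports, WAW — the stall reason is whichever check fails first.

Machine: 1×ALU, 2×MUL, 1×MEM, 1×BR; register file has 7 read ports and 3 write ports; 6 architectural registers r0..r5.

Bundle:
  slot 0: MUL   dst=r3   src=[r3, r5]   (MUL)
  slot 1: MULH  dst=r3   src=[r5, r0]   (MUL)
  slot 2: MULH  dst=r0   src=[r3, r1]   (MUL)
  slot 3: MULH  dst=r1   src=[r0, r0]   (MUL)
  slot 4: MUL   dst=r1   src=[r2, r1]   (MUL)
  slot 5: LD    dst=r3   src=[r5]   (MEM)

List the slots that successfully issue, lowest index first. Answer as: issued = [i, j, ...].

(0) want 1×MUL +2rd +1wr — yes → AL1|MU1|ME1|BR1|rd5|wr2
(1) want 1×MUL +2rd +1wr — WAW → AL1|MU1|ME1|BR1|rd5|wr2
(2) want 1×MUL +2rd +1wr — yes → AL1|MU0|ME1|BR1|rd3|wr1
(3) want 1×MUL +1rd +1wr — FU → AL1|MU0|ME1|BR1|rd3|wr1
(4) want 1×MUL +2rd +1wr — FU → AL1|MU0|ME1|BR1|rd3|wr1
(5) want 1×MEM +1rd +1wr — WAW → AL1|MU0|ME1|BR1|rd3|wr1

issued = [0, 2]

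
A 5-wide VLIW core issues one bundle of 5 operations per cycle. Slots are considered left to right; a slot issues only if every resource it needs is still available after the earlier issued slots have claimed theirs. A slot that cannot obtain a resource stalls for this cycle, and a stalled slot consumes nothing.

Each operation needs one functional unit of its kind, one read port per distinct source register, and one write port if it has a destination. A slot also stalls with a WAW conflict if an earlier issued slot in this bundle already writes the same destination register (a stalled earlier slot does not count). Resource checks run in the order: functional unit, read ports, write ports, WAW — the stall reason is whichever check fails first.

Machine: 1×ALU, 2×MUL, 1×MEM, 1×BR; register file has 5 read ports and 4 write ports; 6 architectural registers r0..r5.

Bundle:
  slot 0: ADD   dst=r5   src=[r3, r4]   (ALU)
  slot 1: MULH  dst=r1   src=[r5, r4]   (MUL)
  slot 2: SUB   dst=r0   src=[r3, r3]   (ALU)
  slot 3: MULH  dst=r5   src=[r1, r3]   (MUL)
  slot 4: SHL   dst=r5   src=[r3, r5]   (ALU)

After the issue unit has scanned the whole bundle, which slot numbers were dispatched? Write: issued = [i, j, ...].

issued = [0, 1]

  0. ALU→r5 ⇒ go  {0A/2Mu/1Ld/1B | 3r 3w}
  1. MUL→r1 ⇒ go  {0A/1Mu/1Ld/1B | 1r 2w}
  2. ALU→r0 ⇒ no(FU)  {0A/1Mu/1Ld/1B | 1r 2w}
  3. MUL→r5 ⇒ no(RD_PORT)  {0A/1Mu/1Ld/1B | 1r 2w}
  4. ALU→r5 ⇒ no(FU)  {0A/1Mu/1Ld/1B | 1r 2w}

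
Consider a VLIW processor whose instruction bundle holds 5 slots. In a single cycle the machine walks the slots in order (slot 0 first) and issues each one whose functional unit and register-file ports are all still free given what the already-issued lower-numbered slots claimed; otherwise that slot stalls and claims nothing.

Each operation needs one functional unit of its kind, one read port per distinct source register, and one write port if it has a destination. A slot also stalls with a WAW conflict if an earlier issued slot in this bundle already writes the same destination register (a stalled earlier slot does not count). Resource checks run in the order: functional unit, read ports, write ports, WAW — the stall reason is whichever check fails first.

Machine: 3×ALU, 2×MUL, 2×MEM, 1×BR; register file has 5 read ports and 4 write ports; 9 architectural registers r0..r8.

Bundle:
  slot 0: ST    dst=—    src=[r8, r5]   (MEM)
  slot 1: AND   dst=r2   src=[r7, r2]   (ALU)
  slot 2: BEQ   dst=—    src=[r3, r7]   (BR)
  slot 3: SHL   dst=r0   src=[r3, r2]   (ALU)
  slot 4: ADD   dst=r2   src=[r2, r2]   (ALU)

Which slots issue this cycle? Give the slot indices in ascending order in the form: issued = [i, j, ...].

slot 0 (MEM): ISSUE — free A3,Mu2,Ld1,B1 rp3 wp4
slot 1 (ALU): ISSUE — free A2,Mu2,Ld1,B1 rp1 wp3
slot 2 (BR): stall RD_PORT — free A2,Mu2,Ld1,B1 rp1 wp3
slot 3 (ALU): stall RD_PORT — free A2,Mu2,Ld1,B1 rp1 wp3
slot 4 (ALU): stall WAW — free A2,Mu2,Ld1,B1 rp1 wp3

issued = [0, 1]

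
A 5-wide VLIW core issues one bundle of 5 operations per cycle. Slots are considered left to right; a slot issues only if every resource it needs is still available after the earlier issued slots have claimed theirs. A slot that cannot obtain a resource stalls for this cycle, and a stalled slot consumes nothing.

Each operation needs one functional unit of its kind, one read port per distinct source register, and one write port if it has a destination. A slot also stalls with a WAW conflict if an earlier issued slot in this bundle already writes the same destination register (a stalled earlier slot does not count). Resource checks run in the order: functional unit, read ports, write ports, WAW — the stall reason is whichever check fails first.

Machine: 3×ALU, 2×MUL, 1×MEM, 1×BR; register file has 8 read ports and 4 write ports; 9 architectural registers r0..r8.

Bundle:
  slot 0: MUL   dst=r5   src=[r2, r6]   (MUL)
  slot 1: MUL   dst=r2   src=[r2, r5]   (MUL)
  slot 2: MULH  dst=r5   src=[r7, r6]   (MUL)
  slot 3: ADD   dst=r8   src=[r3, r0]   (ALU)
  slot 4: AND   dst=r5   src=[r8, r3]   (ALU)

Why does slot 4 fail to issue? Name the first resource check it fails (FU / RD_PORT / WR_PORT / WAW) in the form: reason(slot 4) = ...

(0) want 1×MUL +2rd +1wr — yes → AL3|MU1|ME1|BR1|rd6|wr3
(1) want 1×MUL +2rd +1wr — yes → AL3|MU0|ME1|BR1|rd4|wr2
(2) want 1×MUL +2rd +1wr — FU → AL3|MU0|ME1|BR1|rd4|wr2
(3) want 1×ALU +2rd +1wr — yes → AL2|MU0|ME1|BR1|rd2|wr1
(4) want 1×ALU +2rd +1wr — WAW → AL2|MU0|ME1|BR1|rd2|wr1

reason(slot 4) = WAW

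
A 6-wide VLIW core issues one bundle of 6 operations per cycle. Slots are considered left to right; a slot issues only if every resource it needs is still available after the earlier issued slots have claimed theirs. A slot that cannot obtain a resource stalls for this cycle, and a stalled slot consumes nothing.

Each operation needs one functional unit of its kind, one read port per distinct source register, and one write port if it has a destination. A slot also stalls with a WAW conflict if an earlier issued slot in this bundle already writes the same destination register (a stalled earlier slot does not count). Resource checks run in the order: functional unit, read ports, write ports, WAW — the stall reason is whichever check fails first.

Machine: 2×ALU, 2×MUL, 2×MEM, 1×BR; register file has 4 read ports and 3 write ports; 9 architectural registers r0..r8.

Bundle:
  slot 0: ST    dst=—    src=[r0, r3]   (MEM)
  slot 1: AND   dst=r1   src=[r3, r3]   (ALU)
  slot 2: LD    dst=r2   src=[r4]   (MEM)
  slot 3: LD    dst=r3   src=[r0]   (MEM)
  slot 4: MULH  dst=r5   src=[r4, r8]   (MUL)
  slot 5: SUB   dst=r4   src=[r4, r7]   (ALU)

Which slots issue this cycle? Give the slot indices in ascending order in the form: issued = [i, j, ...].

issued = [0, 1, 2]

  0. MEM ⇒ go  {2A/2Mu/1Ld/1B | 2r 3w}
  1. ALU→r1 ⇒ go  {1A/2Mu/1Ld/1B | 1r 2w}
  2. MEM→r2 ⇒ go  {1A/2Mu/0Ld/1B | 0r 1w}
  3. MEM→r3 ⇒ no(FU)  {1A/2Mu/0Ld/1B | 0r 1w}
  4. MUL→r5 ⇒ no(RD_PORT)  {1A/2Mu/0Ld/1B | 0r 1w}
  5. ALU→r4 ⇒ no(RD_PORT)  {1A/2Mu/0Ld/1B | 0r 1w}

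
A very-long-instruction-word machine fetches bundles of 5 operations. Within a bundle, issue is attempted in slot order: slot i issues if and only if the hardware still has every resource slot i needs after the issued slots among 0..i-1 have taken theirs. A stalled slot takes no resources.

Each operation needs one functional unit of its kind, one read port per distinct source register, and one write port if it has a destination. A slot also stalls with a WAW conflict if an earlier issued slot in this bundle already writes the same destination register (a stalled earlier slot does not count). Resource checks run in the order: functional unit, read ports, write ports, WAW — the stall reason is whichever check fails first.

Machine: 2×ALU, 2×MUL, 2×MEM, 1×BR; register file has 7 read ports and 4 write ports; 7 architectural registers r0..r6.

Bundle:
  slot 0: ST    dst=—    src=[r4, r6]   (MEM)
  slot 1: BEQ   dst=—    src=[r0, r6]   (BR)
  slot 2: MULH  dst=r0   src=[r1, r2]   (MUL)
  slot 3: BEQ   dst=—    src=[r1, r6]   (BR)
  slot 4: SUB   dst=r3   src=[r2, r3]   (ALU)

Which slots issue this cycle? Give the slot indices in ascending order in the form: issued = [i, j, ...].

issued = [0, 1, 2]

#0 MEM src=r4,r6 dispatched  <A:2 Mu:2 Ld:1 B:1 rd:5 wr:4>
#1 BR src=r0,r6 dispatched  <A:2 Mu:2 Ld:1 B:0 rd:3 wr:4>
#2 MUL src=r1,r2 dispatched  <A:2 Mu:1 Ld:1 B:0 rd:1 wr:3>
#3 BR src=r1,r6 held:FU  <A:2 Mu:1 Ld:1 B:0 rd:1 wr:3>
#4 ALU src=r2,r3 held:RD_PORT  <A:2 Mu:1 Ld:1 B:0 rd:1 wr:3>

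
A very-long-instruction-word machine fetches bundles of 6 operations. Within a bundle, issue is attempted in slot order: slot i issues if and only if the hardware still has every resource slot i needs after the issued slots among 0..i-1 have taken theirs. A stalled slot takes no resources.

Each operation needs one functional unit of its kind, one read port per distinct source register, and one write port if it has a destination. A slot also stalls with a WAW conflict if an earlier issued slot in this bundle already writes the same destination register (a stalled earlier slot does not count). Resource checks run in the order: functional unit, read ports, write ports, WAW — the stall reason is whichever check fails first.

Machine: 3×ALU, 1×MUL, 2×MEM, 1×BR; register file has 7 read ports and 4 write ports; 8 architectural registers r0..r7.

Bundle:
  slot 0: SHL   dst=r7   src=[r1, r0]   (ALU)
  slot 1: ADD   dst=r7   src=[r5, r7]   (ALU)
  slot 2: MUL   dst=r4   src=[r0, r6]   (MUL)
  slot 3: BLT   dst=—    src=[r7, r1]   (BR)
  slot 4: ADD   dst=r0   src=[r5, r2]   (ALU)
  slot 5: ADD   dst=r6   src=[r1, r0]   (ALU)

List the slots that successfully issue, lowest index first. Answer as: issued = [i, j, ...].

issued = [0, 2, 3]

slot 0 (ALU): ISSUE — free A2,Mu1,Ld2,B1 rp5 wp3
slot 1 (ALU): stall WAW — free A2,Mu1,Ld2,B1 rp5 wp3
slot 2 (MUL): ISSUE — free A2,Mu0,Ld2,B1 rp3 wp2
slot 3 (BR): ISSUE — free A2,Mu0,Ld2,B0 rp1 wp2
slot 4 (ALU): stall RD_PORT — free A2,Mu0,Ld2,B0 rp1 wp2
slot 5 (ALU): stall RD_PORT — free A2,Mu0,Ld2,B0 rp1 wp2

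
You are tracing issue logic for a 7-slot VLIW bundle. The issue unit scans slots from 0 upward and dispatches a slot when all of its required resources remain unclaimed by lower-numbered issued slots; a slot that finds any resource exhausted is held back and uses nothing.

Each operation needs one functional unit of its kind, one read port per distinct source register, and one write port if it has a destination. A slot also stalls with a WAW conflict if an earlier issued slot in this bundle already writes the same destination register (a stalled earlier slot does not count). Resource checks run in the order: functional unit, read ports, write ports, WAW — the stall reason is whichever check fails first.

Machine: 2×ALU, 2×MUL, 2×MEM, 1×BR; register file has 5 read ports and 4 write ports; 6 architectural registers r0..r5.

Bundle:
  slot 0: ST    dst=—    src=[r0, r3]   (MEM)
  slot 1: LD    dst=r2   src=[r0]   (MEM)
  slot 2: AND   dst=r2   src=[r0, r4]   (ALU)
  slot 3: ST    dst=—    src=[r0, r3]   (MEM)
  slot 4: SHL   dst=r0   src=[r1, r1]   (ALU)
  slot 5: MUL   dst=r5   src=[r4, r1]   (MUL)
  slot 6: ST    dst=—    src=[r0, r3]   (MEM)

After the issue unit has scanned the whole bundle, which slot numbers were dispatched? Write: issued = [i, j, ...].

issued = [0, 1, 4]

(0) want 1×MEM +2rd +0wr — yes → AL2|MU2|ME1|BR1|rd3|wr4
(1) want 1×MEM +1rd +1wr — yes → AL2|MU2|ME0|BR1|rd2|wr3
(2) want 1×ALU +2rd +1wr — WAW → AL2|MU2|ME0|BR1|rd2|wr3
(3) want 1×MEM +2rd +0wr — FU → AL2|MU2|ME0|BR1|rd2|wr3
(4) want 1×ALU +1rd +1wr — yes → AL1|MU2|ME0|BR1|rd1|wr2
(5) want 1×MUL +2rd +1wr — RD_PORT → AL1|MU2|ME0|BR1|rd1|wr2
(6) want 1×MEM +2rd +0wr — FU → AL1|MU2|ME0|BR1|rd1|wr2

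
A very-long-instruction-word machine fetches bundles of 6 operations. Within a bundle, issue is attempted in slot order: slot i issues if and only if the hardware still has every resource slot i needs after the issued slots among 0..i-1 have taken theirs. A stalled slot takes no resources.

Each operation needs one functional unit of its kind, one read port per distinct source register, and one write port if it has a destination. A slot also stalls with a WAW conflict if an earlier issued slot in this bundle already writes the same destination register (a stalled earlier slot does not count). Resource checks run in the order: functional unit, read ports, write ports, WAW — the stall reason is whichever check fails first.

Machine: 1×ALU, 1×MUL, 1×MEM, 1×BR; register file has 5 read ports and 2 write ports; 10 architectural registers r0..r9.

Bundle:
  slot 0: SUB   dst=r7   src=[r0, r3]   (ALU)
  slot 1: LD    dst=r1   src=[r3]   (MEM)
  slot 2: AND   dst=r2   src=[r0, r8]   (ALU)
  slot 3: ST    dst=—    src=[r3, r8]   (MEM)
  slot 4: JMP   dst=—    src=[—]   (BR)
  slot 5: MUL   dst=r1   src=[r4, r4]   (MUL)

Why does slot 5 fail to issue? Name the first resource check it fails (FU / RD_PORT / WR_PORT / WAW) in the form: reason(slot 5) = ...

(0) want 1×ALU +2rd +1wr — yes → AL0|MU1|ME1|BR1|rd3|wr1
(1) want 1×MEM +1rd +1wr — yes → AL0|MU1|ME0|BR1|rd2|wr0
(2) want 1×ALU +2rd +1wr — FU → AL0|MU1|ME0|BR1|rd2|wr0
(3) want 1×MEM +2rd +0wr — FU → AL0|MU1|ME0|BR1|rd2|wr0
(4) want 1×BR +0rd +0wr — yes → AL0|MU1|ME0|BR0|rd2|wr0
(5) want 1×MUL +1rd +1wr — WR_PORT → AL0|MU1|ME0|BR0|rd2|wr0

reason(slot 5) = WR_PORT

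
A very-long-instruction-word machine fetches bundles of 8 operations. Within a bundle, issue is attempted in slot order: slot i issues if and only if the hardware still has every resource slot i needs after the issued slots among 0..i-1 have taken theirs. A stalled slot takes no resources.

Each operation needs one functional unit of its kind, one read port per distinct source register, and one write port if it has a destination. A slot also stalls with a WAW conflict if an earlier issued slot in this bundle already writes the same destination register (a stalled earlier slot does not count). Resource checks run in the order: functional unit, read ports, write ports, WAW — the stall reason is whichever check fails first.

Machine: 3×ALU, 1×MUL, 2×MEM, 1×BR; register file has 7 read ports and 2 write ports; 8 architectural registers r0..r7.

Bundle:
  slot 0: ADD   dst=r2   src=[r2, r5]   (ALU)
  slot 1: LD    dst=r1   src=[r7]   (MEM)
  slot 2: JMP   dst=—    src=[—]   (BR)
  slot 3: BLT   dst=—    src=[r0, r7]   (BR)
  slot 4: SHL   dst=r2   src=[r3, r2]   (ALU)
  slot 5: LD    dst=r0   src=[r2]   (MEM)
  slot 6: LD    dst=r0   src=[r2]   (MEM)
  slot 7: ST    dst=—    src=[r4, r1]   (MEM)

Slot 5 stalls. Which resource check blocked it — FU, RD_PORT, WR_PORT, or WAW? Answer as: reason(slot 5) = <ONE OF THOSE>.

#0 ALU src=r2,r5 dispatched  <A:2 Mu:1 Ld:2 B:1 rd:5 wr:1>
#1 MEM src=r7 dispatched  <A:2 Mu:1 Ld:1 B:1 rd:4 wr:0>
#2 BR src=- dispatched  <A:2 Mu:1 Ld:1 B:0 rd:4 wr:0>
#3 BR src=r0,r7 held:FU  <A:2 Mu:1 Ld:1 B:0 rd:4 wr:0>
#4 ALU src=r3,r2 held:WR_PORT  <A:2 Mu:1 Ld:1 B:0 rd:4 wr:0>
#5 MEM src=r2 held:WR_PORT  <A:2 Mu:1 Ld:1 B:0 rd:4 wr:0>
#6 MEM src=r2 held:WR_PORT  <A:2 Mu:1 Ld:1 B:0 rd:4 wr:0>
#7 MEM src=r4,r1 dispatched  <A:2 Mu:1 Ld:0 B:0 rd:2 wr:0>

reason(slot 5) = WR_PORT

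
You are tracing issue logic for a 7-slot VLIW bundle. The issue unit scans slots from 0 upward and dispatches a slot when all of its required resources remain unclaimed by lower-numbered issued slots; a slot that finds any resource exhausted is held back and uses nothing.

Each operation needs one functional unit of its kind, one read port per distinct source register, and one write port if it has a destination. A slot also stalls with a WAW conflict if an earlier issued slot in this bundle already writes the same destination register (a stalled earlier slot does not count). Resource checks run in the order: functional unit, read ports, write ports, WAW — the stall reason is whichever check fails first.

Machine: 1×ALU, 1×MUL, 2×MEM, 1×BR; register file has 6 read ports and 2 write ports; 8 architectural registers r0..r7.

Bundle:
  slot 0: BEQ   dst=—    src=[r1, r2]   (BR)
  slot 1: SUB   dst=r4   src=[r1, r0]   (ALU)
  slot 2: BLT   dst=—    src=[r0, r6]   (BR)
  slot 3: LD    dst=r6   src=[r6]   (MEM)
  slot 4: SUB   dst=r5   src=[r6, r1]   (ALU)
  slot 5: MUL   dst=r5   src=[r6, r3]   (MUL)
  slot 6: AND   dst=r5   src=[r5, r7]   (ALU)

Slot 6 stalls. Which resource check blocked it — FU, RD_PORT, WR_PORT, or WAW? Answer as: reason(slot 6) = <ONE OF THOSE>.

  0. BR ⇒ go  {1A/1Mu/2Ld/0B | 4r 2w}
  1. ALU→r4 ⇒ go  {0A/1Mu/2Ld/0B | 2r 1w}
  2. BR ⇒ no(FU)  {0A/1Mu/2Ld/0B | 2r 1w}
  3. MEM→r6 ⇒ go  {0A/1Mu/1Ld/0B | 1r 0w}
  4. ALU→r5 ⇒ no(FU)  {0A/1Mu/1Ld/0B | 1r 0w}
  5. MUL→r5 ⇒ no(RD_PORT)  {0A/1Mu/1Ld/0B | 1r 0w}
  6. ALU→r5 ⇒ no(FU)  {0A/1Mu/1Ld/0B | 1r 0w}

reason(slot 6) = FU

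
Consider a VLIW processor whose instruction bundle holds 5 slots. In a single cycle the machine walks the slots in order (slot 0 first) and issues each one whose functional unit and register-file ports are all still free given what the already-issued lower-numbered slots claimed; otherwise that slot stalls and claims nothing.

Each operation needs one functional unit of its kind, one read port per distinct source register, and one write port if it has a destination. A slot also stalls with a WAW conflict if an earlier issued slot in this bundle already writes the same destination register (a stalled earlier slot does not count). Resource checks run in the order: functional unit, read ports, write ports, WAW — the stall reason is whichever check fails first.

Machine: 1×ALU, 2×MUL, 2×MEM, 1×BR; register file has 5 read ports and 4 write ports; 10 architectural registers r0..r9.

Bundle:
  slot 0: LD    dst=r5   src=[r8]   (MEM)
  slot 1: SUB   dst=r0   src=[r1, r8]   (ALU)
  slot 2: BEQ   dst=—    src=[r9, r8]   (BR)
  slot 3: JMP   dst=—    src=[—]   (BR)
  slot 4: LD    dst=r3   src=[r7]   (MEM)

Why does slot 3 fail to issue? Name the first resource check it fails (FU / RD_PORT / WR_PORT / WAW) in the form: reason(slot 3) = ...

(0) want 1×MEM +1rd +1wr — yes → AL1|MU2|ME1|BR1|rd4|wr3
(1) want 1×ALU +2rd +1wr — yes → AL0|MU2|ME1|BR1|rd2|wr2
(2) want 1×BR +2rd +0wr — yes → AL0|MU2|ME1|BR0|rd0|wr2
(3) want 1×BR +0rd +0wr — FU → AL0|MU2|ME1|BR0|rd0|wr2
(4) want 1×MEM +1rd +1wr — RD_PORT → AL0|MU2|ME1|BR0|rd0|wr2

reason(slot 3) = FU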